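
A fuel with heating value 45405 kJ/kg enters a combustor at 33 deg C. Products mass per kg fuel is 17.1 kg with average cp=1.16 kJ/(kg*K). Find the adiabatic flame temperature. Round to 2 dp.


T_ad = T_in + Hc / (m_p * cp)
Denominator = 17.1 * 1.16 = 19.8360
Temperature rise = 45405 / 19.8360 = 2289.02 K
T_ad = 33 + 2289.02 = 2322.02 deg C


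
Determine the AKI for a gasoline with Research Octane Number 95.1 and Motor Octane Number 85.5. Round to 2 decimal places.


AKI = (RON + MON) / 2
AKI = (95.1 + 85.5) / 2
AKI = 180.6 / 2 = 90.30


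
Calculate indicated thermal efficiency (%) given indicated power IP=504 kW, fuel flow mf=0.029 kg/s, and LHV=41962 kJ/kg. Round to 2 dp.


eta_ith = (IP / (mf * LHV)) * 100
Denominator = 0.029 * 41962 = 1216.8980 kW
eta_ith = (504 / 1216.8980) * 100 = 41.42%


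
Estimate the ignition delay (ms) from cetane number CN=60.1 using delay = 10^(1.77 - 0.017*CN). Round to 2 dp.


delay = 10^(1.77 - 0.017*CN)
Exponent = 1.77 - 0.017*60.1 = 0.7483
delay = 10^0.7483 = 5.60 ms


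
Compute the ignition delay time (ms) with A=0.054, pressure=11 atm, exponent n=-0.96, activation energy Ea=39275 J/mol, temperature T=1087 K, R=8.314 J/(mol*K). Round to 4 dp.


tau = A * P^n * exp(Ea/(R*T))
P^n = 11^(-0.96) = 0.10006058
Ea/(R*T) = 39275/(8.314*1087) = 4.345869
exp(Ea/(R*T)) = 77.159058
tau = 0.054 * 0.10006058 * 77.159058 = 0.4169 ms


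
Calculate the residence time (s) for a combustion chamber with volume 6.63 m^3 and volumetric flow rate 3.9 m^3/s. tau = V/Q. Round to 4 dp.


tau = V / Q_flow
tau = 6.63 / 3.9 = 1.7000 s


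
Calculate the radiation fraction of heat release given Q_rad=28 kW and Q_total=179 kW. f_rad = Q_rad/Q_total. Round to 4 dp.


f_rad = Q_rad / Q_total
f_rad = 28 / 179 = 0.1564


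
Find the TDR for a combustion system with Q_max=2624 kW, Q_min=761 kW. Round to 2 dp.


TDR = Q_max / Q_min
TDR = 2624 / 761 = 3.45


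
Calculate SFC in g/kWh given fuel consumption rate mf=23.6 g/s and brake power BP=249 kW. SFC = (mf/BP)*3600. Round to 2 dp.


SFC = (mf / BP) * 3600
Rate = 23.6 / 249 = 0.094779 g/(s*kW)
SFC = 0.094779 * 3600 = 341.20 g/kWh


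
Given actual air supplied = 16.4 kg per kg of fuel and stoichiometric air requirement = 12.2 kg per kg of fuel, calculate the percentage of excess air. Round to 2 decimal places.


Excess air = actual - stoichiometric = 16.4 - 12.2 = 4.20 kg/kg fuel
Excess air % = (excess / stoich) * 100 = (4.20 / 12.2) * 100 = 34.43%


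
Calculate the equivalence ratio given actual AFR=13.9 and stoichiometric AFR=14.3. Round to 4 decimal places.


phi = AFR_stoich / AFR_actual
phi = 14.3 / 13.9 = 1.0288


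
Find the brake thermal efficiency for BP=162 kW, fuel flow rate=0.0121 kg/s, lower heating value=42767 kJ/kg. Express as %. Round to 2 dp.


eta_BTE = (BP / (mf * LHV)) * 100
Denominator = 0.0121 * 42767 = 517.4807 kW
eta_BTE = (162 / 517.4807) * 100 = 31.31%


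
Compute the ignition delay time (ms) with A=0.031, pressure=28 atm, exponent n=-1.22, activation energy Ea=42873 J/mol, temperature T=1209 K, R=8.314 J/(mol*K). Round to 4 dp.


tau = A * P^n * exp(Ea/(R*T))
P^n = 28^(-1.22) = 0.01715802
Ea/(R*T) = 42873/(8.314*1209) = 4.265280
exp(Ea/(R*T)) = 71.184854
tau = 0.031 * 0.01715802 * 71.184854 = 0.0379 ms


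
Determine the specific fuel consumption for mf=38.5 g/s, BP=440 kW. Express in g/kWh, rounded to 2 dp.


SFC = (mf / BP) * 3600
Rate = 38.5 / 440 = 0.087500 g/(s*kW)
SFC = 0.087500 * 3600 = 315.00 g/kWh


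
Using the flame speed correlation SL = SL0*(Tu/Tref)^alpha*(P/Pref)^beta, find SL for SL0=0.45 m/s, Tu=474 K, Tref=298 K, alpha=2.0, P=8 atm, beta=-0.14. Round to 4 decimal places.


SL = SL0 * (Tu/Tref)^alpha * (P/Pref)^beta
T ratio = 474/298 = 1.59060403
(T ratio)^alpha = 1.59060403^2.0 = 2.530021
(P/Pref)^beta = 8^(-0.14) = 0.747425
SL = 0.45 * 2.530021 * 0.747425 = 0.8510 m/s


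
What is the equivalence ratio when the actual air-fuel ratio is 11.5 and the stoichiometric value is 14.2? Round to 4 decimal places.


phi = AFR_stoich / AFR_actual
phi = 14.2 / 11.5 = 1.2348


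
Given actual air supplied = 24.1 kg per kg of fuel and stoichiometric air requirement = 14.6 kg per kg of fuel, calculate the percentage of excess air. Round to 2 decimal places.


Excess air = actual - stoichiometric = 24.1 - 14.6 = 9.50 kg/kg fuel
Excess air % = (excess / stoich) * 100 = (9.50 / 14.6) * 100 = 65.07%


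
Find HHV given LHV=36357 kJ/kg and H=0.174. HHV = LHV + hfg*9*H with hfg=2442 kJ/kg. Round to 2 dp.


HHV = LHV + hfg * 9 * H
Water addition = 2442 * 9 * 0.174 = 3824.172 kJ/kg
HHV = 36357 + 3824.172 = 40181.17 kJ/kg


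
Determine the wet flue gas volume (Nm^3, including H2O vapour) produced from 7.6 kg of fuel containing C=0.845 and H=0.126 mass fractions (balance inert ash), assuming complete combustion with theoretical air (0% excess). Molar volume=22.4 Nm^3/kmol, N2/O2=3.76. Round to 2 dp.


Per kg fuel: CO2 = (C/12 kmol)*22.4 = (0.845/12)*22.4 = 1.57733 Nm^3
Per kg fuel: H2O = (H/2 kmol)*22.4 = (0.126/2)*22.4 = 1.41120 Nm^3
O2 needed per kg fuel = C/12 + H/4 = 0.845/12 + 0.126/4 = 0.10191667 kmol
Per kg fuel: N2 = O2*3.76*22.4 = 0.10191667*3.76*22.4 = 8.58383 Nm^3
Total per kg = 1.57733 + 1.41120 + 8.58383 = 11.57236 Nm^3
Total = 11.57236 * 7.6 = 87.95 Nm^3


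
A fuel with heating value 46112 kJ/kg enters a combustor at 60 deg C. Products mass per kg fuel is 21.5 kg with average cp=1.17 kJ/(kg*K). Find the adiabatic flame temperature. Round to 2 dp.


T_ad = T_in + Hc / (m_p * cp)
Denominator = 21.5 * 1.17 = 25.1550
Temperature rise = 46112 / 25.1550 = 1833.11 K
T_ad = 60 + 1833.11 = 1893.11 deg C


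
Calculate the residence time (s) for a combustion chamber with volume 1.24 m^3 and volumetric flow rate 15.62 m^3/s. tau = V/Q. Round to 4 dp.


tau = V / Q_flow
tau = 1.24 / 15.62 = 0.0794 s


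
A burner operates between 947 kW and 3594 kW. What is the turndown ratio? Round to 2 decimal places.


TDR = Q_max / Q_min
TDR = 3594 / 947 = 3.80


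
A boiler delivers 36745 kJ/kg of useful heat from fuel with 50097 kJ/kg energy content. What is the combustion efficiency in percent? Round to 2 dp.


Efficiency = (Q_useful / Q_fuel) * 100
Efficiency = (36745 / 50097) * 100
Efficiency = 0.7335 * 100 = 73.35%


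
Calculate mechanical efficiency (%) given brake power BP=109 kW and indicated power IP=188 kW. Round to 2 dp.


eta_mech = (BP / IP) * 100
Ratio = 109 / 188 = 0.5798
eta_mech = 0.5798 * 100 = 57.98%


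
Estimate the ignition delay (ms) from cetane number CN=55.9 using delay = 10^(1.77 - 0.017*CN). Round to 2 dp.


delay = 10^(1.77 - 0.017*CN)
Exponent = 1.77 - 0.017*55.9 = 0.8197
delay = 10^0.8197 = 6.60 ms


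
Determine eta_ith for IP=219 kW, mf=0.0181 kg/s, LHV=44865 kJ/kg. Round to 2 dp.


eta_ith = (IP / (mf * LHV)) * 100
Denominator = 0.0181 * 44865 = 812.0565 kW
eta_ith = (219 / 812.0565) * 100 = 26.97%


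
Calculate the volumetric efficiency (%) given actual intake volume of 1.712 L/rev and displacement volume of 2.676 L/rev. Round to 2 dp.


eta_v = (V_actual / V_disp) * 100
Ratio = 1.712 / 2.676 = 0.6398
eta_v = 0.6398 * 100 = 63.98%


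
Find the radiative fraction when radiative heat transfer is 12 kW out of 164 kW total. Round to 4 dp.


f_rad = Q_rad / Q_total
f_rad = 12 / 164 = 0.0732


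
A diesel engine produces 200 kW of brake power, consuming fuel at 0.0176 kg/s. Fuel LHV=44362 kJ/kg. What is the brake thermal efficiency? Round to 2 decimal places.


eta_BTE = (BP / (mf * LHV)) * 100
Denominator = 0.0176 * 44362 = 780.7712 kW
eta_BTE = (200 / 780.7712) * 100 = 25.62%


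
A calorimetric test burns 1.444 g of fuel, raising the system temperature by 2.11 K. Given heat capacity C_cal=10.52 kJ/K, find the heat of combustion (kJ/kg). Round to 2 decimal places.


Hc = C_cal * delta_T / m_fuel
Q_released = 10.52 * 2.11 = 22.1972 kJ
m_fuel = 1.444 g = 1.444/1000 kg = 0.001444 kg
Hc = 22.1972 / 0.001444 = 15372.02 kJ/kg


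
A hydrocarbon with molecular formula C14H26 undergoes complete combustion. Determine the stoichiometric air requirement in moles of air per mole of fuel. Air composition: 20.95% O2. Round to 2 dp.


Balanced combustion: C14H26 + 20.5 O2 -> 14 CO2 + 13 H2O
O2 needed = C + H/4 = 14 + 26/4 = 20.50 moles
Air moles = O2 / 0.2095 = 20.50 / 0.2095 = 97.85 moles air


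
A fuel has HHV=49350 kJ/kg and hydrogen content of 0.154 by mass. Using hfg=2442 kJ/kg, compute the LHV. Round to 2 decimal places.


LHV = HHV - hfg * 9 * H
Water correction = 2442 * 9 * 0.154 = 3384.612 kJ/kg
LHV = 49350 - 3384.612 = 45965.39 kJ/kg


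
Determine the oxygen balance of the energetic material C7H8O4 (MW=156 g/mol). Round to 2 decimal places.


OB = -1600 * (2C + H/2 - O) / MW
Inner = 2*7 + 8/2 - 4 = 14.00
OB = -1600 * 14.00 / 156 = -143.59%


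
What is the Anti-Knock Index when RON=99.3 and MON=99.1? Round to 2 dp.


AKI = (RON + MON) / 2
AKI = (99.3 + 99.1) / 2
AKI = 198.4 / 2 = 99.20


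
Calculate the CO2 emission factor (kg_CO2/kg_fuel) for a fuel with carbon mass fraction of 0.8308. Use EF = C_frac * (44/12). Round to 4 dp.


EF = C_frac * (M_CO2 / M_C)
EF = 0.8308 * (44/12)
EF = 0.8308 * 3.666667 = 3.0463 kg_CO2/kg_fuel


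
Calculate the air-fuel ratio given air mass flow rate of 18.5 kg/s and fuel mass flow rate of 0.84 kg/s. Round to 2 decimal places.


AFR = m_air / m_fuel
AFR = 18.5 / 0.84 = 22.02


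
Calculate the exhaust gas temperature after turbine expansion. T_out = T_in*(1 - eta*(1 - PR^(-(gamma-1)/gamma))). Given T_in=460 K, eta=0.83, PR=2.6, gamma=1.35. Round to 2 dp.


T_out = T_in * (1 - eta * (1 - PR^(-(gamma-1)/gamma)))
Exponent = -(1.35-1)/1.35 = -0.25925926
PR^exp = 2.6^(-0.25925926) = 0.78057442
Factor = 1 - 0.83*(1 - 0.78057442) = 0.81787677
T_out = 460 * 0.81787677 = 376.22 K


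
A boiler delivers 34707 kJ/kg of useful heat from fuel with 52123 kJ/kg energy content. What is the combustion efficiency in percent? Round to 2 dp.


Efficiency = (Q_useful / Q_fuel) * 100
Efficiency = (34707 / 52123) * 100
Efficiency = 0.6659 * 100 = 66.59%


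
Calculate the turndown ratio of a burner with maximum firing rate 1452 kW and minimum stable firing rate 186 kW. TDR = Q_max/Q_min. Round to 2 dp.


TDR = Q_max / Q_min
TDR = 1452 / 186 = 7.81


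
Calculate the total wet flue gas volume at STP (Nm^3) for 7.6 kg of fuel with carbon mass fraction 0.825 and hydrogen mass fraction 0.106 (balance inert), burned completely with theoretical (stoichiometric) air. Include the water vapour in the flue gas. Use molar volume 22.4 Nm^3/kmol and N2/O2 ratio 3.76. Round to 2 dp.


Per kg fuel: CO2 = (C/12 kmol)*22.4 = (0.825/12)*22.4 = 1.54000 Nm^3
Per kg fuel: H2O = (H/2 kmol)*22.4 = (0.106/2)*22.4 = 1.18720 Nm^3
O2 needed per kg fuel = C/12 + H/4 = 0.825/12 + 0.106/4 = 0.09525000 kmol
Per kg fuel: N2 = O2*3.76*22.4 = 0.09525000*3.76*22.4 = 8.02234 Nm^3
Total per kg = 1.54000 + 1.18720 + 8.02234 = 10.74954 Nm^3
Total = 10.74954 * 7.6 = 81.70 Nm^3


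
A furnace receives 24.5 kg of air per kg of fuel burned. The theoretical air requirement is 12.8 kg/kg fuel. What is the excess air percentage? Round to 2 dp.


Excess air = actual - stoichiometric = 24.5 - 12.8 = 11.70 kg/kg fuel
Excess air % = (excess / stoich) * 100 = (11.70 / 12.8) * 100 = 91.41%


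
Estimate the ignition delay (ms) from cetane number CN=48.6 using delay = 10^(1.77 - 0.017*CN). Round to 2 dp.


delay = 10^(1.77 - 0.017*CN)
Exponent = 1.77 - 0.017*48.6 = 0.9438
delay = 10^0.9438 = 8.79 ms


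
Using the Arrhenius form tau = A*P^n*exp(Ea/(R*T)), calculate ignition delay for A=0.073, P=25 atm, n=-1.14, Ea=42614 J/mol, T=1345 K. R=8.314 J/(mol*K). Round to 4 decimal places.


tau = A * P^n * exp(Ea/(R*T))
P^n = 25^(-1.14) = 0.02548874
Ea/(R*T) = 42614/(8.314*1345) = 3.810834
exp(Ea/(R*T)) = 45.188096
tau = 0.073 * 0.02548874 * 45.188096 = 0.0841 ms


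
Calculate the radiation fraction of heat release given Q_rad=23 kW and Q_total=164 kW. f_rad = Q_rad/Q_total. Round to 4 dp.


f_rad = Q_rad / Q_total
f_rad = 23 / 164 = 0.1402


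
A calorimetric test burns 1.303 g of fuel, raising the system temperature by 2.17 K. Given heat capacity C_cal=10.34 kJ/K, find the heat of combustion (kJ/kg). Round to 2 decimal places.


Hc = C_cal * delta_T / m_fuel
Q_released = 10.34 * 2.17 = 22.4378 kJ
m_fuel = 1.303 g = 1.303/1000 kg = 0.001303 kg
Hc = 22.4378 / 0.001303 = 17220.11 kJ/kg


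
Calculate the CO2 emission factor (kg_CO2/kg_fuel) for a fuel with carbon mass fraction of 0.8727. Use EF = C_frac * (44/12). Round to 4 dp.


EF = C_frac * (M_CO2 / M_C)
EF = 0.8727 * (44/12)
EF = 0.8727 * 3.666667 = 3.1999 kg_CO2/kg_fuel


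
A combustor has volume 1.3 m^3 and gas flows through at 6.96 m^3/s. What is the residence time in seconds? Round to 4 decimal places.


tau = V / Q_flow
tau = 1.3 / 6.96 = 0.1868 s


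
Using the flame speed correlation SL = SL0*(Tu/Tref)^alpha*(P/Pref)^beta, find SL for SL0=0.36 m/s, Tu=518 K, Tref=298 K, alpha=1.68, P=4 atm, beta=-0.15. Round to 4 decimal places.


SL = SL0 * (Tu/Tref)^alpha * (P/Pref)^beta
T ratio = 518/298 = 1.73825503
(T ratio)^alpha = 1.73825503^1.68 = 2.531574
(P/Pref)^beta = 4^(-0.15) = 0.812252
SL = 0.36 * 2.531574 * 0.812252 = 0.7403 m/s


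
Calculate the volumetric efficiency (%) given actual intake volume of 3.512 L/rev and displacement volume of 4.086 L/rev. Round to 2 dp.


eta_v = (V_actual / V_disp) * 100
Ratio = 3.512 / 4.086 = 0.8595
eta_v = 0.8595 * 100 = 85.95%


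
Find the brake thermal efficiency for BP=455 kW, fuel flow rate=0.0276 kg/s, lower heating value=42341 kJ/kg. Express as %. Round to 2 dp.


eta_BTE = (BP / (mf * LHV)) * 100
Denominator = 0.0276 * 42341 = 1168.6116 kW
eta_BTE = (455 / 1168.6116) * 100 = 38.94%


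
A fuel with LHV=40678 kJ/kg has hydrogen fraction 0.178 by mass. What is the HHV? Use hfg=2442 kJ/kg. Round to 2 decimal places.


HHV = LHV + hfg * 9 * H
Water addition = 2442 * 9 * 0.178 = 3912.084 kJ/kg
HHV = 40678 + 3912.084 = 44590.08 kJ/kg


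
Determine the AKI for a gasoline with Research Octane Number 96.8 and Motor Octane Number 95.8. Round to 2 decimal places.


AKI = (RON + MON) / 2
AKI = (96.8 + 95.8) / 2
AKI = 192.6 / 2 = 96.30


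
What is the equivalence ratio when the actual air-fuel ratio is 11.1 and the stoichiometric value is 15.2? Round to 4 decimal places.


phi = AFR_stoich / AFR_actual
phi = 15.2 / 11.1 = 1.3694


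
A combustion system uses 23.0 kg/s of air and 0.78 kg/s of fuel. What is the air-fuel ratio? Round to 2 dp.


AFR = m_air / m_fuel
AFR = 23.0 / 0.78 = 29.49


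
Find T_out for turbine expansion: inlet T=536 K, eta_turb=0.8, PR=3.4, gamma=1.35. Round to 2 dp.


T_out = T_in * (1 - eta * (1 - PR^(-(gamma-1)/gamma)))
Exponent = -(1.35-1)/1.35 = -0.25925926
PR^exp = 3.4^(-0.25925926) = 0.72813041
Factor = 1 - 0.8*(1 - 0.72813041) = 0.78250433
T_out = 536 * 0.78250433 = 419.42 K


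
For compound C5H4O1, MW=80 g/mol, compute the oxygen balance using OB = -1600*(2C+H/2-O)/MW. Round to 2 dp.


OB = -1600 * (2C + H/2 - O) / MW
Inner = 2*5 + 4/2 - 1 = 11.00
OB = -1600 * 11.00 / 80 = -220.00%


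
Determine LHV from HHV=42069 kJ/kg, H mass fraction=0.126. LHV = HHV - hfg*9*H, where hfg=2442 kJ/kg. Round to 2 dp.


LHV = HHV - hfg * 9 * H
Water correction = 2442 * 9 * 0.126 = 2769.228 kJ/kg
LHV = 42069 - 2769.228 = 39299.77 kJ/kg


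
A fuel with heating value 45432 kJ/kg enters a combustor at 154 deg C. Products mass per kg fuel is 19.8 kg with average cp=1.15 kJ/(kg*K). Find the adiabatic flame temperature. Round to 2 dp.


T_ad = T_in + Hc / (m_p * cp)
Denominator = 19.8 * 1.15 = 22.7700
Temperature rise = 45432 / 22.7700 = 1995.26 K
T_ad = 154 + 1995.26 = 2149.26 deg C


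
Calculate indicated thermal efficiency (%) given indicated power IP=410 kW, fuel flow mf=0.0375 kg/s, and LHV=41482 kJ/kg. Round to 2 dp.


eta_ith = (IP / (mf * LHV)) * 100
Denominator = 0.0375 * 41482 = 1555.5750 kW
eta_ith = (410 / 1555.5750) * 100 = 26.36%


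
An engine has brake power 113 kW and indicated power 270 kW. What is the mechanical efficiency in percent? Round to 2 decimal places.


eta_mech = (BP / IP) * 100
Ratio = 113 / 270 = 0.4185
eta_mech = 0.4185 * 100 = 41.85%


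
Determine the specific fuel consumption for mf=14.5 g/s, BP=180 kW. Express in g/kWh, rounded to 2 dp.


SFC = (mf / BP) * 3600
Rate = 14.5 / 180 = 0.080556 g/(s*kW)
SFC = 0.080556 * 3600 = 290.00 g/kWh


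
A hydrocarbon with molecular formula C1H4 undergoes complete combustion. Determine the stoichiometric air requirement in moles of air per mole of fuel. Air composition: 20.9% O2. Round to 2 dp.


Balanced combustion: C1H4 + 2 O2 -> 1 CO2 + 2 H2O
O2 needed = C + H/4 = 1 + 4/4 = 2.00 moles
Air moles = O2 / 0.209 = 2.00 / 0.209 = 9.57 moles air


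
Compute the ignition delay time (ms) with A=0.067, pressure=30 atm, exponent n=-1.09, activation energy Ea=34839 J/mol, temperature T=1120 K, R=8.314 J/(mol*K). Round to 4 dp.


tau = A * P^n * exp(Ea/(R*T))
P^n = 30^(-1.09) = 0.02454358
Ea/(R*T) = 34839/(8.314*1120) = 3.741430
exp(Ea/(R*T)) = 42.158238
tau = 0.067 * 0.02454358 * 42.158238 = 0.0693 ms


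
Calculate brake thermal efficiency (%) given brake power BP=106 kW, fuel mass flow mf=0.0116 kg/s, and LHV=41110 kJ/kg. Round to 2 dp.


eta_BTE = (BP / (mf * LHV)) * 100
Denominator = 0.0116 * 41110 = 476.8760 kW
eta_BTE = (106 / 476.8760) * 100 = 22.23%


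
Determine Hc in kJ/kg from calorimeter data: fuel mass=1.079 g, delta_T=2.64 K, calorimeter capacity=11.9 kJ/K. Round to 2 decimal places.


Hc = C_cal * delta_T / m_fuel
Q_released = 11.9 * 2.64 = 31.4160 kJ
m_fuel = 1.079 g = 1.079/1000 kg = 0.001079 kg
Hc = 31.4160 / 0.001079 = 29115.85 kJ/kg


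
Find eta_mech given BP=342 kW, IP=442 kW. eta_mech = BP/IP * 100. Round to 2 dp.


eta_mech = (BP / IP) * 100
Ratio = 342 / 442 = 0.7738
eta_mech = 0.7738 * 100 = 77.38%


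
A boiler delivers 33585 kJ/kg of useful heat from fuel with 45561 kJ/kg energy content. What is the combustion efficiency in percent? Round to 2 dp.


Efficiency = (Q_useful / Q_fuel) * 100
Efficiency = (33585 / 45561) * 100
Efficiency = 0.7371 * 100 = 73.71%


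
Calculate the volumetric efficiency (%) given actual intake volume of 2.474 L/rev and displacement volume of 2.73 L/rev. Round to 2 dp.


eta_v = (V_actual / V_disp) * 100
Ratio = 2.474 / 2.73 = 0.9062
eta_v = 0.9062 * 100 = 90.62%


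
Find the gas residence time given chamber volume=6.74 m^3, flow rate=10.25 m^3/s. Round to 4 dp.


tau = V / Q_flow
tau = 6.74 / 10.25 = 0.6576 s


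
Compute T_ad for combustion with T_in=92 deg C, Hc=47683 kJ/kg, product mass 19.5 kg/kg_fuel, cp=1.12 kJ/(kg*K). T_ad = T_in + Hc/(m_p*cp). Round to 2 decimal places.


T_ad = T_in + Hc / (m_p * cp)
Denominator = 19.5 * 1.12 = 21.8400
Temperature rise = 47683 / 21.8400 = 2183.29 K
T_ad = 92 + 2183.29 = 2275.29 deg C


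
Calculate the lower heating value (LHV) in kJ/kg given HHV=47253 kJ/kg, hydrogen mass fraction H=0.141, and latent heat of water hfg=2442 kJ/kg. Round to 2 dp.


LHV = HHV - hfg * 9 * H
Water correction = 2442 * 9 * 0.141 = 3098.898 kJ/kg
LHV = 47253 - 3098.898 = 44154.10 kJ/kg


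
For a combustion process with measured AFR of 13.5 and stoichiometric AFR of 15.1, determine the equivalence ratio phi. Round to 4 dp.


phi = AFR_stoich / AFR_actual
phi = 15.1 / 13.5 = 1.1185


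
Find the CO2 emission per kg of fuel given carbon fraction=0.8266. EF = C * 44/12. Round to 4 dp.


EF = C_frac * (M_CO2 / M_C)
EF = 0.8266 * (44/12)
EF = 0.8266 * 3.666667 = 3.0309 kg_CO2/kg_fuel


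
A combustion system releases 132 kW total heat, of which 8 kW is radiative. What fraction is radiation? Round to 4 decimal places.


f_rad = Q_rad / Q_total
f_rad = 8 / 132 = 0.0606


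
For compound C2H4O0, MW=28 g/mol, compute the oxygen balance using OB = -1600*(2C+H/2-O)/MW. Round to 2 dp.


OB = -1600 * (2C + H/2 - O) / MW
Inner = 2*2 + 4/2 - 0 = 6.00
OB = -1600 * 6.00 / 28 = -342.86%


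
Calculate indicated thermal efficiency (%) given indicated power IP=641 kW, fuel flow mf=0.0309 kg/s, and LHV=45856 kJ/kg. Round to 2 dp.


eta_ith = (IP / (mf * LHV)) * 100
Denominator = 0.0309 * 45856 = 1416.9504 kW
eta_ith = (641 / 1416.9504) * 100 = 45.24%


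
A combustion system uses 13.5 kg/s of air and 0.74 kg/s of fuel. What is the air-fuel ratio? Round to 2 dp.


AFR = m_air / m_fuel
AFR = 13.5 / 0.74 = 18.24


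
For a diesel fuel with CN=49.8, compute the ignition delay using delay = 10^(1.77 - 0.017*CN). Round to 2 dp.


delay = 10^(1.77 - 0.017*CN)
Exponent = 1.77 - 0.017*49.8 = 0.9234
delay = 10^0.9234 = 8.38 ms


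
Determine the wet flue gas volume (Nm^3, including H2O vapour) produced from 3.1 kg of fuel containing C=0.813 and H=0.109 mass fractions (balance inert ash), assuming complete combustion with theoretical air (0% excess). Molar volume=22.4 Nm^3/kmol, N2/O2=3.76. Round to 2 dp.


Per kg fuel: CO2 = (C/12 kmol)*22.4 = (0.813/12)*22.4 = 1.51760 Nm^3
Per kg fuel: H2O = (H/2 kmol)*22.4 = (0.109/2)*22.4 = 1.22080 Nm^3
O2 needed per kg fuel = C/12 + H/4 = 0.813/12 + 0.109/4 = 0.09500000 kmol
Per kg fuel: N2 = O2*3.76*22.4 = 0.09500000*3.76*22.4 = 8.00128 Nm^3
Total per kg = 1.51760 + 1.22080 + 8.00128 = 10.73968 Nm^3
Total = 10.73968 * 3.1 = 33.29 Nm^3


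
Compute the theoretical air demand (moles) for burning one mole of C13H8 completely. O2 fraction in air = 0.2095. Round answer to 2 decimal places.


Balanced combustion: C13H8 + 15 O2 -> 13 CO2 + 4 H2O
O2 needed = C + H/4 = 13 + 8/4 = 15.00 moles
Air moles = O2 / 0.2095 = 15.00 / 0.2095 = 71.60 moles air


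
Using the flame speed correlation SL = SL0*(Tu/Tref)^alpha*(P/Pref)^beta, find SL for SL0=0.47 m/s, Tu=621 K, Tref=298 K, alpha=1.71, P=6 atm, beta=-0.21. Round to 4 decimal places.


SL = SL0 * (Tu/Tref)^alpha * (P/Pref)^beta
T ratio = 621/298 = 2.08389262
(T ratio)^alpha = 2.08389262^1.71 = 3.509755
(P/Pref)^beta = 6^(-0.21) = 0.686417
SL = 0.47 * 3.509755 * 0.686417 = 1.1323 m/s


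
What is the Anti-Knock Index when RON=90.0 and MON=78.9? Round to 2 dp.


AKI = (RON + MON) / 2
AKI = (90.0 + 78.9) / 2
AKI = 168.9 / 2 = 84.45


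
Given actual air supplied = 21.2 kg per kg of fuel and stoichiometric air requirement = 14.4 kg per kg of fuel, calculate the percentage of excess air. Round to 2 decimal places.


Excess air = actual - stoichiometric = 21.2 - 14.4 = 6.80 kg/kg fuel
Excess air % = (excess / stoich) * 100 = (6.80 / 14.4) * 100 = 47.22%


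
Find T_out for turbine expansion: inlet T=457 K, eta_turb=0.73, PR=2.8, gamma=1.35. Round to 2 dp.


T_out = T_in * (1 - eta * (1 - PR^(-(gamma-1)/gamma)))
Exponent = -(1.35-1)/1.35 = -0.25925926
PR^exp = 2.8^(-0.25925926) = 0.76572026
Factor = 1 - 0.73*(1 - 0.76572026) = 0.82897579
T_out = 457 * 0.82897579 = 378.84 K


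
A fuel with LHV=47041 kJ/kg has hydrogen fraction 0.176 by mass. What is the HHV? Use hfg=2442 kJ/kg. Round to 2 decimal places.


HHV = LHV + hfg * 9 * H
Water addition = 2442 * 9 * 0.176 = 3868.128 kJ/kg
HHV = 47041 + 3868.128 = 50909.13 kJ/kg


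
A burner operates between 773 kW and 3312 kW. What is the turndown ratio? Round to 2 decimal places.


TDR = Q_max / Q_min
TDR = 3312 / 773 = 4.28


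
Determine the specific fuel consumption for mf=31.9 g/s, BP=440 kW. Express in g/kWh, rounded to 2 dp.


SFC = (mf / BP) * 3600
Rate = 31.9 / 440 = 0.072500 g/(s*kW)
SFC = 0.072500 * 3600 = 261.00 g/kWh


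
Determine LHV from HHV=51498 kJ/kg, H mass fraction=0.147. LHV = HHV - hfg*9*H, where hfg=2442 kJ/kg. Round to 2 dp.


LHV = HHV - hfg * 9 * H
Water correction = 2442 * 9 * 0.147 = 3230.766 kJ/kg
LHV = 51498 - 3230.766 = 48267.23 kJ/kg


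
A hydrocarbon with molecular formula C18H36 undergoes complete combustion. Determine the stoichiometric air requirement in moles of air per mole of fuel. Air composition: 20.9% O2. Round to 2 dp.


Balanced combustion: C18H36 + 27 O2 -> 18 CO2 + 18 H2O
O2 needed = C + H/4 = 18 + 36/4 = 27.00 moles
Air moles = O2 / 0.209 = 27.00 / 0.209 = 129.19 moles air


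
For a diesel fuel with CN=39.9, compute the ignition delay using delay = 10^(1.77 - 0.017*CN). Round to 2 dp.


delay = 10^(1.77 - 0.017*CN)
Exponent = 1.77 - 0.017*39.9 = 1.0917
delay = 10^1.0917 = 12.35 ms


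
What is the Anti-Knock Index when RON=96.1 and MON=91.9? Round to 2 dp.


AKI = (RON + MON) / 2
AKI = (96.1 + 91.9) / 2
AKI = 188.0 / 2 = 94.00


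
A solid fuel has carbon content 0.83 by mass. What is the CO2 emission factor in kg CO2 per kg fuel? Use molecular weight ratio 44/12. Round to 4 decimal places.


EF = C_frac * (M_CO2 / M_C)
EF = 0.83 * (44/12)
EF = 0.83 * 3.666667 = 3.0433 kg_CO2/kg_fuel


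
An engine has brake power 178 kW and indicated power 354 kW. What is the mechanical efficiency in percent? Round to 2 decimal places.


eta_mech = (BP / IP) * 100
Ratio = 178 / 354 = 0.5028
eta_mech = 0.5028 * 100 = 50.28%


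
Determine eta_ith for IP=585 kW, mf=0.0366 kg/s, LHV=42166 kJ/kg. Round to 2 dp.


eta_ith = (IP / (mf * LHV)) * 100
Denominator = 0.0366 * 42166 = 1543.2756 kW
eta_ith = (585 / 1543.2756) * 100 = 37.91%


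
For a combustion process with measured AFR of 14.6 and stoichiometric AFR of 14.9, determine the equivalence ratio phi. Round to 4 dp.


phi = AFR_stoich / AFR_actual
phi = 14.9 / 14.6 = 1.0205


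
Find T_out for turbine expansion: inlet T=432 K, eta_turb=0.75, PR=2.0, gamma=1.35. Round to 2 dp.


T_out = T_in * (1 - eta * (1 - PR^(-(gamma-1)/gamma)))
Exponent = -(1.35-1)/1.35 = -0.25925926
PR^exp = 2.0^(-0.25925926) = 0.83551680
Factor = 1 - 0.75*(1 - 0.83551680) = 0.87663760
T_out = 432 * 0.87663760 = 378.71 K


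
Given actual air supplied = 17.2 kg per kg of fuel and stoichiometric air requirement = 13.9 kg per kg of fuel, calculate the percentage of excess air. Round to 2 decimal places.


Excess air = actual - stoichiometric = 17.2 - 13.9 = 3.30 kg/kg fuel
Excess air % = (excess / stoich) * 100 = (3.30 / 13.9) * 100 = 23.74%


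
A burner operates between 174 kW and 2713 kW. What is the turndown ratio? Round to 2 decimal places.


TDR = Q_max / Q_min
TDR = 2713 / 174 = 15.59


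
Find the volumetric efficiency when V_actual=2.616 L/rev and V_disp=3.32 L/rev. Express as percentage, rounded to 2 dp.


eta_v = (V_actual / V_disp) * 100
Ratio = 2.616 / 3.32 = 0.7880
eta_v = 0.7880 * 100 = 78.80%


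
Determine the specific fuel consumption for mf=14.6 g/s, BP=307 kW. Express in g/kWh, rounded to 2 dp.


SFC = (mf / BP) * 3600
Rate = 14.6 / 307 = 0.047557 g/(s*kW)
SFC = 0.047557 * 3600 = 171.21 g/kWh


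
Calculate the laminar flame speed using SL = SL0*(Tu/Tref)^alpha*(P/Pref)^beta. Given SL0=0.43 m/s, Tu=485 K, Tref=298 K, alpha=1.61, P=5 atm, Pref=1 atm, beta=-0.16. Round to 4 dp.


SL = SL0 * (Tu/Tref)^alpha * (P/Pref)^beta
T ratio = 485/298 = 1.62751678
(T ratio)^alpha = 1.62751678^1.61 = 2.190564
(P/Pref)^beta = 5^(-0.16) = 0.772974
SL = 0.43 * 2.190564 * 0.772974 = 0.7281 m/s


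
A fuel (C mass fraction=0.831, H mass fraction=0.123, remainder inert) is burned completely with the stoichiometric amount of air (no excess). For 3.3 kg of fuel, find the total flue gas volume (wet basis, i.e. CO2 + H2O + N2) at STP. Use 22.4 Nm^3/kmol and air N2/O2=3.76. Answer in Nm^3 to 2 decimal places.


Per kg fuel: CO2 = (C/12 kmol)*22.4 = (0.831/12)*22.4 = 1.55120 Nm^3
Per kg fuel: H2O = (H/2 kmol)*22.4 = (0.123/2)*22.4 = 1.37760 Nm^3
O2 needed per kg fuel = C/12 + H/4 = 0.831/12 + 0.123/4 = 0.10000000 kmol
Per kg fuel: N2 = O2*3.76*22.4 = 0.10000000*3.76*22.4 = 8.42240 Nm^3
Total per kg = 1.55120 + 1.37760 + 8.42240 = 11.35120 Nm^3
Total = 11.35120 * 3.3 = 37.46 Nm^3


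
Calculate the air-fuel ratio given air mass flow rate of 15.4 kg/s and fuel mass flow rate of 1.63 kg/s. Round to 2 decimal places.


AFR = m_air / m_fuel
AFR = 15.4 / 1.63 = 9.45


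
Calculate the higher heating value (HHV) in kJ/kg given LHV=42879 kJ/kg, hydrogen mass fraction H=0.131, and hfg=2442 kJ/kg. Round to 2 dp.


HHV = LHV + hfg * 9 * H
Water addition = 2442 * 9 * 0.131 = 2879.118 kJ/kg
HHV = 42879 + 2879.118 = 45758.12 kJ/kg


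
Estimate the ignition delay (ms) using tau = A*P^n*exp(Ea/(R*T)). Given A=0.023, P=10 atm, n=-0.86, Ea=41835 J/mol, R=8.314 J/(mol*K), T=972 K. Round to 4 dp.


tau = A * P^n * exp(Ea/(R*T))
P^n = 10^(-0.86) = 0.13803843
Ea/(R*T) = 41835/(8.314*972) = 5.176825
exp(Ea/(R*T)) = 177.119571
tau = 0.023 * 0.13803843 * 177.119571 = 0.5623 ms


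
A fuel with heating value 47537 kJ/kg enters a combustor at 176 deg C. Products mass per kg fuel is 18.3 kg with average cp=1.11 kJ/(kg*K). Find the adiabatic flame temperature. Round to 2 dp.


T_ad = T_in + Hc / (m_p * cp)
Denominator = 18.3 * 1.11 = 20.3130
Temperature rise = 47537 / 20.3130 = 2340.23 K
T_ad = 176 + 2340.23 = 2516.23 deg C


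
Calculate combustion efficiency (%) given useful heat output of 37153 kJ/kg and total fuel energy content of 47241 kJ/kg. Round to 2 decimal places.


Efficiency = (Q_useful / Q_fuel) * 100
Efficiency = (37153 / 47241) * 100
Efficiency = 0.7865 * 100 = 78.65%


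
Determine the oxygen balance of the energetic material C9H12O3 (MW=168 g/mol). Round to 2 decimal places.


OB = -1600 * (2C + H/2 - O) / MW
Inner = 2*9 + 12/2 - 3 = 21.00
OB = -1600 * 21.00 / 168 = -200.00%


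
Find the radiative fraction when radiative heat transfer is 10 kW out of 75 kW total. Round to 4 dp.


f_rad = Q_rad / Q_total
f_rad = 10 / 75 = 0.1333


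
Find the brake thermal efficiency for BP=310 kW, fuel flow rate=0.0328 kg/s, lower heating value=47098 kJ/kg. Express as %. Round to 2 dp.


eta_BTE = (BP / (mf * LHV)) * 100
Denominator = 0.0328 * 47098 = 1544.8144 kW
eta_BTE = (310 / 1544.8144) * 100 = 20.07%


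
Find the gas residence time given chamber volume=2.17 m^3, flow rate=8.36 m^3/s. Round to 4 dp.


tau = V / Q_flow
tau = 2.17 / 8.36 = 0.2596 s


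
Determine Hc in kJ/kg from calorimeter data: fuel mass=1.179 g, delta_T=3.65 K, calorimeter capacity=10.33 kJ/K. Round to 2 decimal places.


Hc = C_cal * delta_T / m_fuel
Q_released = 10.33 * 3.65 = 37.7045 kJ
m_fuel = 1.179 g = 1.179/1000 kg = 0.001179 kg
Hc = 37.7045 / 0.001179 = 31980.07 kJ/kg


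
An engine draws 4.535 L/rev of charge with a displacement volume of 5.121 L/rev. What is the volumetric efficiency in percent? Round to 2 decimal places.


eta_v = (V_actual / V_disp) * 100
Ratio = 4.535 / 5.121 = 0.8856
eta_v = 0.8856 * 100 = 88.56%


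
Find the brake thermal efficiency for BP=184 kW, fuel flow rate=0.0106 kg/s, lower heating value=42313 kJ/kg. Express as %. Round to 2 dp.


eta_BTE = (BP / (mf * LHV)) * 100
Denominator = 0.0106 * 42313 = 448.5178 kW
eta_BTE = (184 / 448.5178) * 100 = 41.02%


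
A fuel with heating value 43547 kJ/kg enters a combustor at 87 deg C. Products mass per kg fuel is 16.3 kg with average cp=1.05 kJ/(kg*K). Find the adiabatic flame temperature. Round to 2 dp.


T_ad = T_in + Hc / (m_p * cp)
Denominator = 16.3 * 1.05 = 17.1150
Temperature rise = 43547 / 17.1150 = 2544.38 K
T_ad = 87 + 2544.38 = 2631.38 deg C


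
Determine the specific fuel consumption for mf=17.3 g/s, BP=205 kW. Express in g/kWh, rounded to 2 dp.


SFC = (mf / BP) * 3600
Rate = 17.3 / 205 = 0.084390 g/(s*kW)
SFC = 0.084390 * 3600 = 303.80 g/kWh


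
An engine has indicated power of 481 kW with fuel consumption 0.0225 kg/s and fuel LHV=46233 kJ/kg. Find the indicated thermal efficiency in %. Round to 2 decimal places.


eta_ith = (IP / (mf * LHV)) * 100
Denominator = 0.0225 * 46233 = 1040.2425 kW
eta_ith = (481 / 1040.2425) * 100 = 46.24%


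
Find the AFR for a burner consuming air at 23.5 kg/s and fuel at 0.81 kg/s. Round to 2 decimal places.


AFR = m_air / m_fuel
AFR = 23.5 / 0.81 = 29.01


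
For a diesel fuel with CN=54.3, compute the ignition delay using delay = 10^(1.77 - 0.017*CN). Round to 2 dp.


delay = 10^(1.77 - 0.017*CN)
Exponent = 1.77 - 0.017*54.3 = 0.8469
delay = 10^0.8469 = 7.03 ms


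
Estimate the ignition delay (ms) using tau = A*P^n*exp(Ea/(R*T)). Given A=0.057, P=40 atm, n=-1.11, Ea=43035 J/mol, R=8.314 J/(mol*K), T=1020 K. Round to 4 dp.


tau = A * P^n * exp(Ea/(R*T))
P^n = 40^(-1.11) = 0.01666147
Ea/(R*T) = 43035/(8.314*1020) = 5.074715
exp(Ea/(R*T)) = 159.926529
tau = 0.057 * 0.01666147 * 159.926529 = 0.1519 ms


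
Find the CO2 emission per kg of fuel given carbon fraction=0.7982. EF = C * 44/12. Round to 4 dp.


EF = C_frac * (M_CO2 / M_C)
EF = 0.7982 * (44/12)
EF = 0.7982 * 3.666667 = 2.9267 kg_CO2/kg_fuel


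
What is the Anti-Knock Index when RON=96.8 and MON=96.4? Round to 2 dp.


AKI = (RON + MON) / 2
AKI = (96.8 + 96.4) / 2
AKI = 193.2 / 2 = 96.60


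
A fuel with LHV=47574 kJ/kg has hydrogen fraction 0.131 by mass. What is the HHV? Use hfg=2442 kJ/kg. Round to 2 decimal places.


HHV = LHV + hfg * 9 * H
Water addition = 2442 * 9 * 0.131 = 2879.118 kJ/kg
HHV = 47574 + 2879.118 = 50453.12 kJ/kg


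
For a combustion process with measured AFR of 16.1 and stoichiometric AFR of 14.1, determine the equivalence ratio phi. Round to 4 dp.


phi = AFR_stoich / AFR_actual
phi = 14.1 / 16.1 = 0.8758


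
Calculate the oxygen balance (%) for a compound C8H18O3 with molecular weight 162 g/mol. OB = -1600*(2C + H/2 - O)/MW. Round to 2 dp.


OB = -1600 * (2C + H/2 - O) / MW
Inner = 2*8 + 18/2 - 3 = 22.00
OB = -1600 * 22.00 / 162 = -217.28%


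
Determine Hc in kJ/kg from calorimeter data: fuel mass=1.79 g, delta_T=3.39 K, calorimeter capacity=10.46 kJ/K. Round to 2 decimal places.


Hc = C_cal * delta_T / m_fuel
Q_released = 10.46 * 3.39 = 35.4594 kJ
m_fuel = 1.79 g = 1.79/1000 kg = 0.001790 kg
Hc = 35.4594 / 0.001790 = 19809.72 kJ/kg


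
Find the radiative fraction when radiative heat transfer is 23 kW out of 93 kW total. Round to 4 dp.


f_rad = Q_rad / Q_total
f_rad = 23 / 93 = 0.2473


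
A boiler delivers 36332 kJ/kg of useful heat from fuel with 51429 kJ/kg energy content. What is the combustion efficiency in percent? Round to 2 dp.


Efficiency = (Q_useful / Q_fuel) * 100
Efficiency = (36332 / 51429) * 100
Efficiency = 0.7064 * 100 = 70.64%


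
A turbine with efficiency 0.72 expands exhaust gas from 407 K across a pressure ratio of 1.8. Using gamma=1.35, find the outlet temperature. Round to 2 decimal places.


T_out = T_in * (1 - eta * (1 - PR^(-(gamma-1)/gamma)))
Exponent = -(1.35-1)/1.35 = -0.25925926
PR^exp = 1.8^(-0.25925926) = 0.85865408
Factor = 1 - 0.72*(1 - 0.85865408) = 0.89823094
T_out = 407 * 0.89823094 = 365.58 K


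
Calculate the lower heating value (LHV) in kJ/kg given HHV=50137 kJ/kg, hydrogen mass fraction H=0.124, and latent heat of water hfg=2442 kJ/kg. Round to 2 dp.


LHV = HHV - hfg * 9 * H
Water correction = 2442 * 9 * 0.124 = 2725.272 kJ/kg
LHV = 50137 - 2725.272 = 47411.73 kJ/kg


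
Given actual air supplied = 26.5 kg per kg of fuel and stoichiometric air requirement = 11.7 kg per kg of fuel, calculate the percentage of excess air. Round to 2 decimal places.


Excess air = actual - stoichiometric = 26.5 - 11.7 = 14.80 kg/kg fuel
Excess air % = (excess / stoich) * 100 = (14.80 / 11.7) * 100 = 126.50%


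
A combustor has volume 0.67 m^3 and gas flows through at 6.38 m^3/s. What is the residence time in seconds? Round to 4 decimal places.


tau = V / Q_flow
tau = 0.67 / 6.38 = 0.1050 s


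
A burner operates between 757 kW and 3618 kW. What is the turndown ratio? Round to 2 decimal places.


TDR = Q_max / Q_min
TDR = 3618 / 757 = 4.78


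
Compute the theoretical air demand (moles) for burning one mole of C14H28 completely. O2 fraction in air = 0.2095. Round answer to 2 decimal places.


Balanced combustion: C14H28 + 21 O2 -> 14 CO2 + 14 H2O
O2 needed = C + H/4 = 14 + 28/4 = 21.00 moles
Air moles = O2 / 0.2095 = 21.00 / 0.2095 = 100.24 moles air


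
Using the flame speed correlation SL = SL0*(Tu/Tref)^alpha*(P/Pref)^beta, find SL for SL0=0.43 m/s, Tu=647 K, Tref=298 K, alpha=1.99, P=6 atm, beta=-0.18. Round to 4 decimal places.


SL = SL0 * (Tu/Tref)^alpha * (P/Pref)^beta
T ratio = 647/298 = 2.17114094
(T ratio)^alpha = 2.17114094^1.99 = 4.677450
(P/Pref)^beta = 6^(-0.18) = 0.724324
SL = 0.43 * 4.677450 * 0.724324 = 1.4568 m/s


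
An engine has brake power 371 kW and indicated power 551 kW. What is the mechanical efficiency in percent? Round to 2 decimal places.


eta_mech = (BP / IP) * 100
Ratio = 371 / 551 = 0.6733
eta_mech = 0.6733 * 100 = 67.33%


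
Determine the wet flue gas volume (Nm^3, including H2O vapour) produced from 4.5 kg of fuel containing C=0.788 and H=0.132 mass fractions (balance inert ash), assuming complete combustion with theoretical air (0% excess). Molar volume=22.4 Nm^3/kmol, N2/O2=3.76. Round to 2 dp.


Per kg fuel: CO2 = (C/12 kmol)*22.4 = (0.788/12)*22.4 = 1.47093 Nm^3
Per kg fuel: H2O = (H/2 kmol)*22.4 = (0.132/2)*22.4 = 1.47840 Nm^3
O2 needed per kg fuel = C/12 + H/4 = 0.788/12 + 0.132/4 = 0.09866667 kmol
Per kg fuel: N2 = O2*3.76*22.4 = 0.09866667*3.76*22.4 = 8.31010 Nm^3
Total per kg = 1.47093 + 1.47840 + 8.31010 = 11.25943 Nm^3
Total = 11.25943 * 4.5 = 50.67 Nm^3


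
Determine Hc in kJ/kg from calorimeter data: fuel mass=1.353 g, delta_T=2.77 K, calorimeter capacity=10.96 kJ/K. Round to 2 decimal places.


Hc = C_cal * delta_T / m_fuel
Q_released = 10.96 * 2.77 = 30.3592 kJ
m_fuel = 1.353 g = 1.353/1000 kg = 0.001353 kg
Hc = 30.3592 / 0.001353 = 22438.43 kJ/kg


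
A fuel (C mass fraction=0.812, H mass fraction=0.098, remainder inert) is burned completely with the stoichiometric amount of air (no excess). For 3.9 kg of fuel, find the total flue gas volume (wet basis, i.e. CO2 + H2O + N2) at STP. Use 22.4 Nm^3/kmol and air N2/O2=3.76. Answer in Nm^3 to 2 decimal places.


Per kg fuel: CO2 = (C/12 kmol)*22.4 = (0.812/12)*22.4 = 1.51573 Nm^3
Per kg fuel: H2O = (H/2 kmol)*22.4 = (0.098/2)*22.4 = 1.09760 Nm^3
O2 needed per kg fuel = C/12 + H/4 = 0.812/12 + 0.098/4 = 0.09216667 kmol
Per kg fuel: N2 = O2*3.76*22.4 = 0.09216667*3.76*22.4 = 7.76265 Nm^3
Total per kg = 1.51573 + 1.09760 + 7.76265 = 10.37598 Nm^3
Total = 10.37598 * 3.9 = 40.47 Nm^3


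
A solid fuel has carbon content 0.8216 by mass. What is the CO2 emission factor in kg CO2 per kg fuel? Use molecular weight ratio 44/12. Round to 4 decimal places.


EF = C_frac * (M_CO2 / M_C)
EF = 0.8216 * (44/12)
EF = 0.8216 * 3.666667 = 3.0125 kg_CO2/kg_fuel


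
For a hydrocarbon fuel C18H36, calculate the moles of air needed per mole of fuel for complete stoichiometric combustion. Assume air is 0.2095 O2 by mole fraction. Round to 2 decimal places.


Balanced combustion: C18H36 + 27 O2 -> 18 CO2 + 18 H2O
O2 needed = C + H/4 = 18 + 36/4 = 27.00 moles
Air moles = O2 / 0.2095 = 27.00 / 0.2095 = 128.88 moles air


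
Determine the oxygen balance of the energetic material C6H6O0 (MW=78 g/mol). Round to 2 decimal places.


OB = -1600 * (2C + H/2 - O) / MW
Inner = 2*6 + 6/2 - 0 = 15.00
OB = -1600 * 15.00 / 78 = -307.69%


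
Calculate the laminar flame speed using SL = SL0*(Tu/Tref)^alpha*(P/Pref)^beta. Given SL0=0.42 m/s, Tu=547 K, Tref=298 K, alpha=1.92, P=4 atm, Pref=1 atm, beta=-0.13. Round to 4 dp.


SL = SL0 * (Tu/Tref)^alpha * (P/Pref)^beta
T ratio = 547/298 = 1.83557047
(T ratio)^alpha = 1.83557047^1.92 = 3.209523
(P/Pref)^beta = 4^(-0.13) = 0.835088
SL = 0.42 * 3.209523 * 0.835088 = 1.1257 m/s


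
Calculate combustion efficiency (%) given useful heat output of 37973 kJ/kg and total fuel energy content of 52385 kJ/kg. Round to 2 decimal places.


Efficiency = (Q_useful / Q_fuel) * 100
Efficiency = (37973 / 52385) * 100
Efficiency = 0.7249 * 100 = 72.49%
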